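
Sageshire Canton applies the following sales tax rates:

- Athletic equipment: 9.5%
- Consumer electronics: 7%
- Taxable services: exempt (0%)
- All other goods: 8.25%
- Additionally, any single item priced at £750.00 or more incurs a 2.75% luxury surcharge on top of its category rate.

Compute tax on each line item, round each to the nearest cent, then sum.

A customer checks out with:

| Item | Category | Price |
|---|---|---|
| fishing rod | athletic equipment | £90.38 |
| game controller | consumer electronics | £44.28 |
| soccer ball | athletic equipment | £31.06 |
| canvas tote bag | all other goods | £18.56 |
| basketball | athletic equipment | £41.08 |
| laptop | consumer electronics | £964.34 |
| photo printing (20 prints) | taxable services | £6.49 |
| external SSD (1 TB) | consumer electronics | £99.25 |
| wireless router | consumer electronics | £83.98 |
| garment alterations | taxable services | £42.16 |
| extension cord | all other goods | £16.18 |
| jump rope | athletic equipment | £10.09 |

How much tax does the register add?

Fishing rod £90.38: athletic equipment → 9.5% → £8.59
Game controller £44.28: consumer electronics → 7% → £3.10
Soccer ball £31.06: athletic equipment → 9.5% → £2.95
Canvas tote bag £18.56: all other goods → 8.25% → £1.53
Basketball £41.08: athletic equipment → 9.5% → £3.90
Laptop £964.34: consumer electronics → 7% + 2.75% surcharge = 9.75% → £94.02
Photo printing (20 prints) £6.49: taxable services → 0% → £0.00
External SSD (1 TB) £99.25: consumer electronics → 7% → £6.95
Wireless router £83.98: consumer electronics → 7% → £5.88
Garment alterations £42.16: taxable services → 0% → £0.00
Extension cord £16.18: all other goods → 8.25% → £1.33
Jump rope £10.09: athletic equipment → 9.5% → £0.96
Total tax = £8.59 + £3.10 + £2.95 + £1.53 + £3.90 + £94.02 + £6.95 + £5.88 + £1.33 + £0.96 = £129.21

£129.21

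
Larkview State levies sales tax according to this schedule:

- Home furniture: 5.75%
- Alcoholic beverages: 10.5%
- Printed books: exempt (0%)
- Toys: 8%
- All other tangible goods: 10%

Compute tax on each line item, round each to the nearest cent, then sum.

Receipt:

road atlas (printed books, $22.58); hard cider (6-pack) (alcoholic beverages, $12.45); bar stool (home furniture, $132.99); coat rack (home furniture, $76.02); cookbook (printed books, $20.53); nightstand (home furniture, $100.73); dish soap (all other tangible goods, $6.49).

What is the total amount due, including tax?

Road atlas $22.58: printed books → 0% → $0.00
Hard cider (6-pack) $12.45: alcoholic beverages → 10.5% → $1.31
Bar stool $132.99: home furniture → 5.75% → $7.65
Coat rack $76.02: home furniture → 5.75% → $4.37
Cookbook $20.53: printed books → 0% → $0.00
Nightstand $100.73: home furniture → 5.75% → $5.79
Dish soap $6.49: all other tangible goods → 10% → $0.65
Subtotal = $371.79; tax = $19.77; total due = $391.56

$391.56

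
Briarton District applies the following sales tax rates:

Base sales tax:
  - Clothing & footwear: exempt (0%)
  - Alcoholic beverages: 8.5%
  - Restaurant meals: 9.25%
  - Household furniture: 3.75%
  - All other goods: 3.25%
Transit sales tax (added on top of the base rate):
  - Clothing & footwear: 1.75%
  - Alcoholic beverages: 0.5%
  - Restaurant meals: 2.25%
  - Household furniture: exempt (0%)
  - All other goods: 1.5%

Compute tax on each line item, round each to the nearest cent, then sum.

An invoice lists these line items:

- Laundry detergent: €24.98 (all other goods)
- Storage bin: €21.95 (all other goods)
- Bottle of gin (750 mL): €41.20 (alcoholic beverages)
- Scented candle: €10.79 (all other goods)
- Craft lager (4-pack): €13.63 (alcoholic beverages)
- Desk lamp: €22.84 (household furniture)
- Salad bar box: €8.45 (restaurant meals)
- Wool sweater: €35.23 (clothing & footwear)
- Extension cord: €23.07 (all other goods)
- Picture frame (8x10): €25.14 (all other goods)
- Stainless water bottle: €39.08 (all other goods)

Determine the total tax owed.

€14.28

Laundry detergent €24.98: all other goods → 3.25% + 1.5% transit = 4.75% → €1.19
Storage bin €21.95: all other goods → 3.25% + 1.5% transit = 4.75% → €1.04
Bottle of gin (750 mL) €41.20: alcoholic beverages → 8.5% + 0.5% transit = 9% → €3.71
Scented candle €10.79: all other goods → 3.25% + 1.5% transit = 4.75% → €0.51
Craft lager (4-pack) €13.63: alcoholic beverages → 8.5% + 0.5% transit = 9% → €1.23
Desk lamp €22.84: household furniture → 3.75% + 0% transit = 3.75% → €0.86
Salad bar box €8.45: restaurant meals → 9.25% + 2.25% transit = 11.5% → €0.97
Wool sweater €35.23: clothing & footwear → 0% + 1.75% transit = 1.75% → €0.62
Extension cord €23.07: all other goods → 3.25% + 1.5% transit = 4.75% → €1.10
Picture frame (8x10) €25.14: all other goods → 3.25% + 1.5% transit = 4.75% → €1.19
Stainless water bottle €39.08: all other goods → 3.25% + 1.5% transit = 4.75% → €1.86
Total tax = €1.19 + €1.04 + €3.71 + €0.51 + €1.23 + €0.86 + €0.97 + €0.62 + €1.10 + €1.19 + €1.86 = €14.28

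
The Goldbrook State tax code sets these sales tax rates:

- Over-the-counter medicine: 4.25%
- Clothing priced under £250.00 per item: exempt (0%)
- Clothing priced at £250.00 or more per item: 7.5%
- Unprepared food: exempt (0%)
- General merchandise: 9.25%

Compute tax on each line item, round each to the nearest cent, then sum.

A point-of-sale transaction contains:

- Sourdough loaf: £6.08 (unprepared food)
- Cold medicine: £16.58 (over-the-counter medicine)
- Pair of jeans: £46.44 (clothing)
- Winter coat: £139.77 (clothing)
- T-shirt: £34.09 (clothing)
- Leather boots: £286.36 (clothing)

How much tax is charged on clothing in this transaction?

Pair of jeans £46.44: clothing, under £250.00 → 0% → £0.00
Winter coat £139.77: clothing, under £250.00 → 0% → £0.00
T-shirt £34.09: clothing, under £250.00 → 0% → £0.00
Leather boots £286.36: clothing, £250.00 or more → 7.5% → £21.48
Tax on clothing = £0.00 + £0.00 + £0.00 + £21.48 = £21.48

£21.48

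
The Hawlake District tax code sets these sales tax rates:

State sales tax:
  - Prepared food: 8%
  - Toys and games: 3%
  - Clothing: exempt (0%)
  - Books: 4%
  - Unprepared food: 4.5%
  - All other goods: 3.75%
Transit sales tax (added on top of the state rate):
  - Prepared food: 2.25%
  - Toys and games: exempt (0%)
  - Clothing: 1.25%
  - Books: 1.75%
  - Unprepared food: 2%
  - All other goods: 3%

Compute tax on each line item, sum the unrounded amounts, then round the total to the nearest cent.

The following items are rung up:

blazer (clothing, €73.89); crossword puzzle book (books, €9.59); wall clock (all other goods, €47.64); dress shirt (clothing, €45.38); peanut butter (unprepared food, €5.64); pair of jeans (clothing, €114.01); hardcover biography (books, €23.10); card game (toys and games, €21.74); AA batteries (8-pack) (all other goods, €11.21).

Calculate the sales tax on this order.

€9.79

Blazer €73.89: clothing → 0% + 1.25% transit = 1.25% → €0.923625
Crossword puzzle book €9.59: books → 4% + 1.75% transit = 5.75% → €0.551425
Wall clock €47.64: all other goods → 3.75% + 3% transit = 6.75% → €3.2157
Dress shirt €45.38: clothing → 0% + 1.25% transit = 1.25% → €0.56725
Peanut butter €5.64: unprepared food → 4.5% + 2% transit = 6.5% → €0.3666
Pair of jeans €114.01: clothing → 0% + 1.25% transit = 1.25% → €1.425125
Hardcover biography €23.10: books → 4% + 1.75% transit = 5.75% → €1.32825
Card game €21.74: toys and games → 3% + 0% transit = 3% → €0.6522
AA batteries (8-pack) €11.21: all other goods → 3.75% + 3% transit = 6.75% → €0.756675
Unrounded tax sum = €9.78685 → €9.79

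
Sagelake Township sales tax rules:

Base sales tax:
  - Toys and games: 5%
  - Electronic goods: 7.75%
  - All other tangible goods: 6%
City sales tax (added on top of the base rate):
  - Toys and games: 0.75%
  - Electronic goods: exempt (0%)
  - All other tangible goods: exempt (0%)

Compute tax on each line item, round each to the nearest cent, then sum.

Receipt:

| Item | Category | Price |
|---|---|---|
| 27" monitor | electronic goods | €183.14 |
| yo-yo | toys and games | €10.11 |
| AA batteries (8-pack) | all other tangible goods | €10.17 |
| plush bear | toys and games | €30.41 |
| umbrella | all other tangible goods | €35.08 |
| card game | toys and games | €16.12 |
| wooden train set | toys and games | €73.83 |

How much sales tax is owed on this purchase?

27" monitor €183.14: electronic goods → 7.75% + 0% city = 7.75% → €14.19
Yo-yo €10.11: toys and games → 5% + 0.75% city = 5.75% → €0.58
AA batteries (8-pack) €10.17: all other tangible goods → 6% + 0% city = 6% → €0.61
Plush bear €30.41: toys and games → 5% + 0.75% city = 5.75% → €1.75
Umbrella €35.08: all other tangible goods → 6% + 0% city = 6% → €2.10
Card game €16.12: toys and games → 5% + 0.75% city = 5.75% → €0.93
Wooden train set €73.83: toys and games → 5% + 0.75% city = 5.75% → €4.25
Total tax = €14.19 + €0.58 + €0.61 + €1.75 + €2.10 + €0.93 + €4.25 = €24.41

€24.41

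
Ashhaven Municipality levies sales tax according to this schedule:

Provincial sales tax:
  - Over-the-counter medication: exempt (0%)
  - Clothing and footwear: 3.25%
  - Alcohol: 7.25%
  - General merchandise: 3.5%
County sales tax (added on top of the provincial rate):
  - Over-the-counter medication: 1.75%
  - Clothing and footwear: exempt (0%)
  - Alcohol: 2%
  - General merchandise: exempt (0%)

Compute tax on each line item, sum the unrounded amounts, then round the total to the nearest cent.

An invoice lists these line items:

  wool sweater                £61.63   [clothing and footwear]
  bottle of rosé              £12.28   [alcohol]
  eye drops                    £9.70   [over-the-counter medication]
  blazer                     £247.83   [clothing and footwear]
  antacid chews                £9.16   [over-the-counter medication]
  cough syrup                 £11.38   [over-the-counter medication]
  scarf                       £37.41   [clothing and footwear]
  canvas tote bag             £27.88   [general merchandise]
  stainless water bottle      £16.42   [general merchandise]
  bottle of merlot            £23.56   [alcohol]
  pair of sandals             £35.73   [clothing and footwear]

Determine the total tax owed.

Wool sweater £61.63: clothing and footwear → 3.25% + 0% county = 3.25% → £2.002975
Bottle of rosé £12.28: alcohol → 7.25% + 2% county = 9.25% → £1.1359
Eye drops £9.70: over-the-counter medication → 0% + 1.75% county = 1.75% → £0.16975
Blazer £247.83: clothing and footwear → 3.25% + 0% county = 3.25% → £8.054475
Antacid chews £9.16: over-the-counter medication → 0% + 1.75% county = 1.75% → £0.1603
Cough syrup £11.38: over-the-counter medication → 0% + 1.75% county = 1.75% → £0.19915
Scarf £37.41: clothing and footwear → 3.25% + 0% county = 3.25% → £1.215825
Canvas tote bag £27.88: general merchandise → 3.5% + 0% county = 3.5% → £0.9758
Stainless water bottle £16.42: general merchandise → 3.5% + 0% county = 3.5% → £0.5747
Bottle of merlot £23.56: alcohol → 7.25% + 2% county = 9.25% → £2.1793
Pair of sandals £35.73: clothing and footwear → 3.25% + 0% county = 3.25% → £1.161225
Unrounded tax sum = £17.8294 → £17.83

£17.83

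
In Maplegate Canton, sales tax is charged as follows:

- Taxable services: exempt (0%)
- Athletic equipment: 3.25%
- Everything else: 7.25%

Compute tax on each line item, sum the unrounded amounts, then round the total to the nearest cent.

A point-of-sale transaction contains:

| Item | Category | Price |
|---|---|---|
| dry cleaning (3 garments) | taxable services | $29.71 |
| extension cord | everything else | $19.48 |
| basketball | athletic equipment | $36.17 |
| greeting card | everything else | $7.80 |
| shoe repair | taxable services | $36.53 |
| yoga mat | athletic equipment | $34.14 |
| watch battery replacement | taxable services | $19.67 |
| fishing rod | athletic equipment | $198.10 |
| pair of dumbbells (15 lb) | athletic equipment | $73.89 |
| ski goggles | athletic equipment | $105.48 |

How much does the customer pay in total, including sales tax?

$577.50

Dry cleaning (3 garments) $29.71: taxable services → 0% → $0.00
Extension cord $19.48: everything else → 7.25% → $1.4123
Basketball $36.17: athletic equipment → 3.25% → $1.175525
Greeting card $7.80: everything else → 7.25% → $0.5655
Shoe repair $36.53: taxable services → 0% → $0.00
Yoga mat $34.14: athletic equipment → 3.25% → $1.10955
Watch battery replacement $19.67: taxable services → 0% → $0.00
Fishing rod $198.10: athletic equipment → 3.25% → $6.43825
Pair of dumbbells (15 lb) $73.89: athletic equipment → 3.25% → $2.401425
Ski goggles $105.48: athletic equipment → 3.25% → $3.4281
Subtotal = $560.97; unrounded tax = $16.53065 → $16.53; total due = $577.50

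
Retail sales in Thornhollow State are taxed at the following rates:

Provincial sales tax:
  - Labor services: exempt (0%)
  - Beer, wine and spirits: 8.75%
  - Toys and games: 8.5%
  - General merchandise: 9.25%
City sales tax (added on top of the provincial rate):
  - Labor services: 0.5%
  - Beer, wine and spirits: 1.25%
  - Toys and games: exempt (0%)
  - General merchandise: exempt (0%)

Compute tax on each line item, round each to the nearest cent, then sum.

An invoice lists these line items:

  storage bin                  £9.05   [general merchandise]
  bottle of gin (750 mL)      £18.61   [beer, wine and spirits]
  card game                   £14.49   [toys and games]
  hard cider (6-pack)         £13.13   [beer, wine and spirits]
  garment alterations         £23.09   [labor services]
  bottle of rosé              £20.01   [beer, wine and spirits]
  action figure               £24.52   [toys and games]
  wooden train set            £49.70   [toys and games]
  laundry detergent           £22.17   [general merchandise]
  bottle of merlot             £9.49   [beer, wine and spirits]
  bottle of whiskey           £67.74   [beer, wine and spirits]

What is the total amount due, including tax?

Storage bin £9.05: general merchandise → 9.25% + 0% city = 9.25% → £0.84
Bottle of gin (750 mL) £18.61: beer, wine and spirits → 8.75% + 1.25% city = 10% → £1.86
Card game £14.49: toys and games → 8.5% + 0% city = 8.5% → £1.23
Hard cider (6-pack) £13.13: beer, wine and spirits → 8.75% + 1.25% city = 10% → £1.31
Garment alterations £23.09: labor services → 0% + 0.5% city = 0.5% → £0.12
Bottle of rosé £20.01: beer, wine and spirits → 8.75% + 1.25% city = 10% → £2.00
Action figure £24.52: toys and games → 8.5% + 0% city = 8.5% → £2.08
Wooden train set £49.70: toys and games → 8.5% + 0% city = 8.5% → £4.22
Laundry detergent £22.17: general merchandise → 9.25% + 0% city = 9.25% → £2.05
Bottle of merlot £9.49: beer, wine and spirits → 8.75% + 1.25% city = 10% → £0.95
Bottle of whiskey £67.74: beer, wine and spirits → 8.75% + 1.25% city = 10% → £6.77
Subtotal = £272.00; tax = £23.43; total due = £295.43

£295.43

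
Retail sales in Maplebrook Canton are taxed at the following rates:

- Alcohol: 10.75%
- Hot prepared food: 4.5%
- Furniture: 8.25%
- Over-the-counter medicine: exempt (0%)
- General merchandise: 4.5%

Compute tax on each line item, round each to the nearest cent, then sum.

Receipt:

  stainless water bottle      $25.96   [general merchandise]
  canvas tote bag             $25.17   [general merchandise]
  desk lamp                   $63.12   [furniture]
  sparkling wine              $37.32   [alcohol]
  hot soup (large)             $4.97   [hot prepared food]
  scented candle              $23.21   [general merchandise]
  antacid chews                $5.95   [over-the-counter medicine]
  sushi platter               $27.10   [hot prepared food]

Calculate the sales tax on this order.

$14.00

Stainless water bottle $25.96: general merchandise → 4.5% → $1.17
Canvas tote bag $25.17: general merchandise → 4.5% → $1.13
Desk lamp $63.12: furniture → 8.25% → $5.21
Sparkling wine $37.32: alcohol → 10.75% → $4.01
Hot soup (large) $4.97: hot prepared food → 4.5% → $0.22
Scented candle $23.21: general merchandise → 4.5% → $1.04
Antacid chews $5.95: over-the-counter medicine → 0% → $0.00
Sushi platter $27.10: hot prepared food → 4.5% → $1.22
Total tax = $1.17 + $1.13 + $5.21 + $4.01 + $0.22 + $1.04 + $1.22 = $14.00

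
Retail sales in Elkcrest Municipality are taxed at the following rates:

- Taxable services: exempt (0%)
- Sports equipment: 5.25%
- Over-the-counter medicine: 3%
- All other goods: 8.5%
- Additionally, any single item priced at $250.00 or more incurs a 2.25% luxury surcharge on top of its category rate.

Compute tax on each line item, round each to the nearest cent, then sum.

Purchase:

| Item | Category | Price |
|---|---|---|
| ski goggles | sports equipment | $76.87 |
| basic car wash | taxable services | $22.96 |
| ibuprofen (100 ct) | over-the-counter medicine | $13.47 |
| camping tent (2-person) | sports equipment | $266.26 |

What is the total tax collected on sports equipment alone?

Ski goggles $76.87: sports equipment → 5.25% → $4.04
Camping tent (2-person) $266.26: sports equipment → 5.25% + 2.25% surcharge = 7.5% → $19.97
Tax on sports equipment = $4.04 + $19.97 = $24.01

$24.01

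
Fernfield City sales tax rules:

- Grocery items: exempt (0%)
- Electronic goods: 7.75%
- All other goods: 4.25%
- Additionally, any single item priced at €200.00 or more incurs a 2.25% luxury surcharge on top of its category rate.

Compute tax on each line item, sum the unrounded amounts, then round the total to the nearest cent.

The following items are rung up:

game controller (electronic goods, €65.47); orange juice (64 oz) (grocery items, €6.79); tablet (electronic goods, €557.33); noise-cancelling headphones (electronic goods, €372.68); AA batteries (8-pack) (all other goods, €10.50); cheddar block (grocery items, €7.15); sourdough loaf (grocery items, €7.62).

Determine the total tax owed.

Game controller €65.47: electronic goods → 7.75% → €5.073925
Orange juice (64 oz) €6.79: grocery items → 0% → €0.00
Tablet €557.33: electronic goods → 7.75% + 2.25% surcharge = 10% → €55.733
Noise-cancelling headphones €372.68: electronic goods → 7.75% + 2.25% surcharge = 10% → €37.268
AA batteries (8-pack) €10.50: all other goods → 4.25% → €0.44625
Cheddar block €7.15: grocery items → 0% → €0.00
Sourdough loaf €7.62: grocery items → 0% → €0.00
Unrounded tax sum = €98.521175 → €98.52

€98.52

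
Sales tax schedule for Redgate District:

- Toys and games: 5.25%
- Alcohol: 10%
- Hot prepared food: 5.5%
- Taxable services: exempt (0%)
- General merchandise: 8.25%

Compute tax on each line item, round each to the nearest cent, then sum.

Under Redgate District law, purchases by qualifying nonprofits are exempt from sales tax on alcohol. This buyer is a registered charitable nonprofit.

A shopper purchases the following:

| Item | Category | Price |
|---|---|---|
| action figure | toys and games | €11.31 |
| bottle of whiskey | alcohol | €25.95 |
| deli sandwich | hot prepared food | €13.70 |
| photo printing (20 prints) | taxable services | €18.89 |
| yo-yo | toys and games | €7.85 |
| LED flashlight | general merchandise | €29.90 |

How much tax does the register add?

€4.22

Action figure €11.31: toys and games → 5.25% → €0.59
Bottle of whiskey €25.95: alcohol, buyer-exempt → 0% → €0.00
Deli sandwich €13.70: hot prepared food → 5.5% → €0.75
Photo printing (20 prints) €18.89: taxable services → 0% → €0.00
Yo-yo €7.85: toys and games → 5.25% → €0.41
LED flashlight €29.90: general merchandise → 8.25% → €2.47
Total tax = €0.59 + €0.75 + €0.41 + €2.47 = €4.22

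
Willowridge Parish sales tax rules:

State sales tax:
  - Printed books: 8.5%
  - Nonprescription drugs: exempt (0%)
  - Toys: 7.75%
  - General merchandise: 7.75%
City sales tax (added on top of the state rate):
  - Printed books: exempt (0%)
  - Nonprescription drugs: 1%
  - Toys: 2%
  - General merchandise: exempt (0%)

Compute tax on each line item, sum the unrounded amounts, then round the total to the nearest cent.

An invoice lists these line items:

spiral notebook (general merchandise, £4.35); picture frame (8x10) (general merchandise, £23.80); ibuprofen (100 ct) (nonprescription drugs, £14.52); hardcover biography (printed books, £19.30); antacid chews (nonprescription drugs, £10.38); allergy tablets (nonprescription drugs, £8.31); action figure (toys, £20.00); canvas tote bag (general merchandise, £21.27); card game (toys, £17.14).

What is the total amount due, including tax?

Spiral notebook £4.35: general merchandise → 7.75% + 0% city = 7.75% → £0.337125
Picture frame (8x10) £23.80: general merchandise → 7.75% + 0% city = 7.75% → £1.8445
Ibuprofen (100 ct) £14.52: nonprescription drugs → 0% + 1% city = 1% → £0.1452
Hardcover biography £19.30: printed books → 8.5% + 0% city = 8.5% → £1.6405
Antacid chews £10.38: nonprescription drugs → 0% + 1% city = 1% → £0.1038
Allergy tablets £8.31: nonprescription drugs → 0% + 1% city = 1% → £0.0831
Action figure £20.00: toys → 7.75% + 2% city = 9.75% → £1.95
Canvas tote bag £21.27: general merchandise → 7.75% + 0% city = 7.75% → £1.648425
Card game £17.14: toys → 7.75% + 2% city = 9.75% → £1.67115
Subtotal = £139.07; unrounded tax = £9.4238 → £9.42; total due = £148.49

£148.49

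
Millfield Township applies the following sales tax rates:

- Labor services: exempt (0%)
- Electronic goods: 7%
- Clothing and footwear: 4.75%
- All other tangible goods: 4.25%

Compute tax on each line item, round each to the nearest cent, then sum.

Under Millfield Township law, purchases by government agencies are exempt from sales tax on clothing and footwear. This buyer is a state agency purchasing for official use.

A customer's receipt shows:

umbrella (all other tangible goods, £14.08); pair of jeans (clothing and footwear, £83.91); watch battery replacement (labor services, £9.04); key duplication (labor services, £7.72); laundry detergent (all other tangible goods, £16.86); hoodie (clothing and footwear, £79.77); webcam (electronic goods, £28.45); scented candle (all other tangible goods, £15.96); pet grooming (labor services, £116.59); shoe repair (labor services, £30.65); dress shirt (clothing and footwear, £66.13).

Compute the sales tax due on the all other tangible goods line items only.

Umbrella £14.08: all other tangible goods → 4.25% → £0.60
Laundry detergent £16.86: all other tangible goods → 4.25% → £0.72
Scented candle £15.96: all other tangible goods → 4.25% → £0.68
Tax on all other tangible goods = £0.60 + £0.72 + £0.68 = £2.00

£2.00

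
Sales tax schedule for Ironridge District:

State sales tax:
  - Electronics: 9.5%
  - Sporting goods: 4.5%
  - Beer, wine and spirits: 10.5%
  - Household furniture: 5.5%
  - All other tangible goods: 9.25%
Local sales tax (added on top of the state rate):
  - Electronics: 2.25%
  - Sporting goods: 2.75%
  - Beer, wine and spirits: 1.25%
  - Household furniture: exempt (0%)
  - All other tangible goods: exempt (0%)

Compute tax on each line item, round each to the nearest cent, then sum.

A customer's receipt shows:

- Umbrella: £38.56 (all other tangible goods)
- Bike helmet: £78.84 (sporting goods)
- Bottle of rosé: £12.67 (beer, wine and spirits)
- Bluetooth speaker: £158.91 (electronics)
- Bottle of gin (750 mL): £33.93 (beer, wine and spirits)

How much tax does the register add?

£33.44

Umbrella £38.56: all other tangible goods → 9.25% + 0% local = 9.25% → £3.57
Bike helmet £78.84: sporting goods → 4.5% + 2.75% local = 7.25% → £5.72
Bottle of rosé £12.67: beer, wine and spirits → 10.5% + 1.25% local = 11.75% → £1.49
Bluetooth speaker £158.91: electronics → 9.5% + 2.25% local = 11.75% → £18.67
Bottle of gin (750 mL) £33.93: beer, wine and spirits → 10.5% + 1.25% local = 11.75% → £3.99
Total tax = £3.57 + £5.72 + £1.49 + £18.67 + £3.99 = £33.44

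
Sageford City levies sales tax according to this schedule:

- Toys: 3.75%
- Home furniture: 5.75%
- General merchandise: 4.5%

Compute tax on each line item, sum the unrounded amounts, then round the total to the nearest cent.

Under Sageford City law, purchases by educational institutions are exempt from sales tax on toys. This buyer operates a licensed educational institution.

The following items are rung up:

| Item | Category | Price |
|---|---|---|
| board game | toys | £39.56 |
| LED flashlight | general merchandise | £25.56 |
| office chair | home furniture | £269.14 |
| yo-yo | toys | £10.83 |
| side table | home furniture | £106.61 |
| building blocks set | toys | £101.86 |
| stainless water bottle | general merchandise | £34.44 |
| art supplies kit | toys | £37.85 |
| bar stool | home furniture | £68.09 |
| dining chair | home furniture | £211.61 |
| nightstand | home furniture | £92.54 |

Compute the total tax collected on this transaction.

Board game £39.56: toys, buyer-exempt → 0% → £0.00
LED flashlight £25.56: general merchandise → 4.5% → £1.1502
Office chair £269.14: home furniture → 5.75% → £15.47555
Yo-yo £10.83: toys, buyer-exempt → 0% → £0.00
Side table £106.61: home furniture → 5.75% → £6.130075
Building blocks set £101.86: toys, buyer-exempt → 0% → £0.00
Stainless water bottle £34.44: general merchandise → 4.5% → £1.5498
Art supplies kit £37.85: toys, buyer-exempt → 0% → £0.00
Bar stool £68.09: home furniture → 5.75% → £3.915175
Dining chair £211.61: home furniture → 5.75% → £12.167575
Nightstand £92.54: home furniture → 5.75% → £5.32105
Unrounded tax sum = £45.709425 → £45.71

£45.71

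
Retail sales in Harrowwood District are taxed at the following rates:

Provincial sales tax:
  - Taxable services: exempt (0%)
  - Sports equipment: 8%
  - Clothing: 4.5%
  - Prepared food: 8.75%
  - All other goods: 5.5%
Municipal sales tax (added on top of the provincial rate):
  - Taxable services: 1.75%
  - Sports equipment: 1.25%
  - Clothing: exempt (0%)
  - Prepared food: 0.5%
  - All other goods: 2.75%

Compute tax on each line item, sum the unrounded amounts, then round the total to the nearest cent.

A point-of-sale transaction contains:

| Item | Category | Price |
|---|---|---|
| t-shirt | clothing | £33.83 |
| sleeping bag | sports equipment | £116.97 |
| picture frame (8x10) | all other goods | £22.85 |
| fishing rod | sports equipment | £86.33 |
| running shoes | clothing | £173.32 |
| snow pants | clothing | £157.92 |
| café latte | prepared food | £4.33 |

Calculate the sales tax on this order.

£37.52

T-shirt £33.83: clothing → 4.5% + 0% municipal = 4.5% → £1.52235
Sleeping bag £116.97: sports equipment → 8% + 1.25% municipal = 9.25% → £10.819725
Picture frame (8x10) £22.85: all other goods → 5.5% + 2.75% municipal = 8.25% → £1.885125
Fishing rod £86.33: sports equipment → 8% + 1.25% municipal = 9.25% → £7.985525
Running shoes £173.32: clothing → 4.5% + 0% municipal = 4.5% → £7.7994
Snow pants £157.92: clothing → 4.5% + 0% municipal = 4.5% → £7.1064
Café latte £4.33: prepared food → 8.75% + 0.5% municipal = 9.25% → £0.400525
Unrounded tax sum = £37.51905 → £37.52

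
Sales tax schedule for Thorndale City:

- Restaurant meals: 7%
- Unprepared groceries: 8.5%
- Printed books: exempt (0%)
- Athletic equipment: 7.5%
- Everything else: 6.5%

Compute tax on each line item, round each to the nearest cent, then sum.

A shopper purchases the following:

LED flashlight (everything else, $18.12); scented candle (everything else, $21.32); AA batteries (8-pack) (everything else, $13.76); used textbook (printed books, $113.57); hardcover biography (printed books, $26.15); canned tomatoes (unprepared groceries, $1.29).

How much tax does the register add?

LED flashlight $18.12: everything else → 6.5% → $1.18
Scented candle $21.32: everything else → 6.5% → $1.39
AA batteries (8-pack) $13.76: everything else → 6.5% → $0.89
Used textbook $113.57: printed books → 0% → $0.00
Hardcover biography $26.15: printed books → 0% → $0.00
Canned tomatoes $1.29: unprepared groceries → 8.5% → $0.11
Total tax = $1.18 + $1.39 + $0.89 + $0.11 = $3.57

$3.57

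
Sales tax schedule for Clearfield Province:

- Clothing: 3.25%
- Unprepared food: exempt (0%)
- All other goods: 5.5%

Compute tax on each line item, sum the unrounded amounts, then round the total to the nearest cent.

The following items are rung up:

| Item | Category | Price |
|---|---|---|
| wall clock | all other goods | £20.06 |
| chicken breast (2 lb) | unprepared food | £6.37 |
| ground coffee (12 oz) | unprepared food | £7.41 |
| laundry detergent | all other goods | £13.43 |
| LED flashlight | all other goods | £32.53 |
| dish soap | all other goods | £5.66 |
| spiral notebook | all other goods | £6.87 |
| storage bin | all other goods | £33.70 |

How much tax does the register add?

£6.17

Wall clock £20.06: all other goods → 5.5% → £1.1033
Chicken breast (2 lb) £6.37: unprepared food → 0% → £0.00
Ground coffee (12 oz) £7.41: unprepared food → 0% → £0.00
Laundry detergent £13.43: all other goods → 5.5% → £0.73865
LED flashlight £32.53: all other goods → 5.5% → £1.78915
Dish soap £5.66: all other goods → 5.5% → £0.3113
Spiral notebook £6.87: all other goods → 5.5% → £0.37785
Storage bin £33.70: all other goods → 5.5% → £1.8535
Unrounded tax sum = £6.17375 → £6.17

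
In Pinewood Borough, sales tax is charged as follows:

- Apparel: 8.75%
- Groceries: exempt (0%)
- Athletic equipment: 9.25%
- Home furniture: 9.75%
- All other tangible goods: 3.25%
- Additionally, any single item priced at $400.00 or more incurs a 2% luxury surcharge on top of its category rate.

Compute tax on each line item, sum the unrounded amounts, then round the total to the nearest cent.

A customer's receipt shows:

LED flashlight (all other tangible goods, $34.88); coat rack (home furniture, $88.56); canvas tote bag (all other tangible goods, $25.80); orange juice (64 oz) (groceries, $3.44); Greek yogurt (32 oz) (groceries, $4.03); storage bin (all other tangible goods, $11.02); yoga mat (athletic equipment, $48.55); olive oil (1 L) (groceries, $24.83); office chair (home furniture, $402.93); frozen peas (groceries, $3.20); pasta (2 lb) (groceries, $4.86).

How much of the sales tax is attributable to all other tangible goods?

$2.33

LED flashlight $34.88: all other tangible goods → 3.25% → $1.1336
Canvas tote bag $25.80: all other tangible goods → 3.25% → $0.8385
Storage bin $11.02: all other tangible goods → 3.25% → $0.35815
Tax on all other tangible goods: unrounded sum = $2.33025 → $2.33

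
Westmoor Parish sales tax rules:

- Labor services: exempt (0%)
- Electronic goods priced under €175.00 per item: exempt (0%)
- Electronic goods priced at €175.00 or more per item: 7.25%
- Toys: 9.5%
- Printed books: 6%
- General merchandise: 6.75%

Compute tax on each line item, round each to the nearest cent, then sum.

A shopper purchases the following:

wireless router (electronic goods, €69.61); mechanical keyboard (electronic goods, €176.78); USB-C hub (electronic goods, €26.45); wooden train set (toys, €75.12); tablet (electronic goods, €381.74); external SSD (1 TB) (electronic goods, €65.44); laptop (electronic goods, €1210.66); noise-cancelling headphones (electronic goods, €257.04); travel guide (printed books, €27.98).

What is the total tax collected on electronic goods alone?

€146.91

Wireless router €69.61: electronic goods, under €175.00 → 0% → €0.00
Mechanical keyboard €176.78: electronic goods, €175.00 or more → 7.25% → €12.82
USB-C hub €26.45: electronic goods, under €175.00 → 0% → €0.00
Tablet €381.74: electronic goods, €175.00 or more → 7.25% → €27.68
External SSD (1 TB) €65.44: electronic goods, under €175.00 → 0% → €0.00
Laptop €1210.66: electronic goods, €175.00 or more → 7.25% → €87.77
Noise-cancelling headphones €257.04: electronic goods, €175.00 or more → 7.25% → €18.64
Tax on electronic goods = €0.00 + €12.82 + €0.00 + €27.68 + €0.00 + €87.77 + €18.64 = €146.91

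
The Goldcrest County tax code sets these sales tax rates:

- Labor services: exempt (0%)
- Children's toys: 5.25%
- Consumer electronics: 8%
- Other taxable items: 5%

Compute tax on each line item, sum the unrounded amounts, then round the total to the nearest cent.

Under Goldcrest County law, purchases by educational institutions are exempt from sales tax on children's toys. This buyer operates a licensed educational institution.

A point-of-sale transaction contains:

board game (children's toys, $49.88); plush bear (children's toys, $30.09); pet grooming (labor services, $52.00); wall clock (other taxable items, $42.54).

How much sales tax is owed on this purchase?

Board game $49.88: children's toys, buyer-exempt → 0% → $0.00
Plush bear $30.09: children's toys, buyer-exempt → 0% → $0.00
Pet grooming $52.00: labor services → 0% → $0.00
Wall clock $42.54: other taxable items → 5% → $2.127
Unrounded tax sum = $2.127 → $2.13

$2.13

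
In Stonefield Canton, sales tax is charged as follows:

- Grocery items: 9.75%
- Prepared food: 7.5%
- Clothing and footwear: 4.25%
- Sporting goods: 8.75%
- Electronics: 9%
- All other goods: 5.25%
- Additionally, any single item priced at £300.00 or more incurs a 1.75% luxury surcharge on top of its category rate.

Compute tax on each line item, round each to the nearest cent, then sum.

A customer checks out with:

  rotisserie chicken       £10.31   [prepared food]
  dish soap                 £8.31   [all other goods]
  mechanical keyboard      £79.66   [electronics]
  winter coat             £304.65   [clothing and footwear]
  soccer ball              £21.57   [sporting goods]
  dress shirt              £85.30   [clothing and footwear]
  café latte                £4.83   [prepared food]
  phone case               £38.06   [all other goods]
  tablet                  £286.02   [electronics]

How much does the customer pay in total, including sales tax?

£898.99

Rotisserie chicken £10.31: prepared food → 7.5% → £0.77
Dish soap £8.31: all other goods → 5.25% → £0.44
Mechanical keyboard £79.66: electronics → 9% → £7.17
Winter coat £304.65: clothing and footwear → 4.25% + 1.75% surcharge = 6% → £18.28
Soccer ball £21.57: sporting goods → 8.75% → £1.89
Dress shirt £85.30: clothing and footwear → 4.25% → £3.63
Café latte £4.83: prepared food → 7.5% → £0.36
Phone case £38.06: all other goods → 5.25% → £2.00
Tablet £286.02: electronics → 9% → £25.74
Subtotal = £838.71; tax = £60.28; total due = £898.99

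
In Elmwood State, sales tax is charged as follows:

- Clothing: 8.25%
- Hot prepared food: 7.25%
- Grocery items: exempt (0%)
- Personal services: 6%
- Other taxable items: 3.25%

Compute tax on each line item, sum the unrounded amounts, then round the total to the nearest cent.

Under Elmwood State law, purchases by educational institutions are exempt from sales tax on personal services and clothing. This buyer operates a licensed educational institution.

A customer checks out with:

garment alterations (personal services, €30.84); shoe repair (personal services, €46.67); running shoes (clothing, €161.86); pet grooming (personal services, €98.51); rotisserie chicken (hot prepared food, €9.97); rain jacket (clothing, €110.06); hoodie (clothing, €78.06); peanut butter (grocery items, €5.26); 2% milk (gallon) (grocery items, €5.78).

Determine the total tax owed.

€0.72

Garment alterations €30.84: personal services, buyer-exempt → 0% → €0.00
Shoe repair €46.67: personal services, buyer-exempt → 0% → €0.00
Running shoes €161.86: clothing, buyer-exempt → 0% → €0.00
Pet grooming €98.51: personal services, buyer-exempt → 0% → €0.00
Rotisserie chicken €9.97: hot prepared food → 7.25% → €0.722825
Rain jacket €110.06: clothing, buyer-exempt → 0% → €0.00
Hoodie €78.06: clothing, buyer-exempt → 0% → €0.00
Peanut butter €5.26: grocery items → 0% → €0.00
2% milk (gallon) €5.78: grocery items → 0% → €0.00
Unrounded tax sum = €0.722825 → €0.72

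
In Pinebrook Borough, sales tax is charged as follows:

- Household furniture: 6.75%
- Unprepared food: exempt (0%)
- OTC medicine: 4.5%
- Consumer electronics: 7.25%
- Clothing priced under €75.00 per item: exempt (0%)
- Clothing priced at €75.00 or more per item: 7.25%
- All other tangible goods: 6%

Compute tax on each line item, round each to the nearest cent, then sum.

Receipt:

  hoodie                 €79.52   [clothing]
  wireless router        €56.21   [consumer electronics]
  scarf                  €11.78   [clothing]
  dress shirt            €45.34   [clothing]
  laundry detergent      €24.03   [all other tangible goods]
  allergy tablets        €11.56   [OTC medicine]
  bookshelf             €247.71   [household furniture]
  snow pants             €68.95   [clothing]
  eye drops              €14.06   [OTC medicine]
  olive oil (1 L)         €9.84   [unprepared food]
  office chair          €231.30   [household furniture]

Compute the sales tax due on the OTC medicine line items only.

€1.15

Allergy tablets €11.56: OTC medicine → 4.5% → €0.52
Eye drops €14.06: OTC medicine → 4.5% → €0.63
Tax on OTC medicine = €0.52 + €0.63 = €1.15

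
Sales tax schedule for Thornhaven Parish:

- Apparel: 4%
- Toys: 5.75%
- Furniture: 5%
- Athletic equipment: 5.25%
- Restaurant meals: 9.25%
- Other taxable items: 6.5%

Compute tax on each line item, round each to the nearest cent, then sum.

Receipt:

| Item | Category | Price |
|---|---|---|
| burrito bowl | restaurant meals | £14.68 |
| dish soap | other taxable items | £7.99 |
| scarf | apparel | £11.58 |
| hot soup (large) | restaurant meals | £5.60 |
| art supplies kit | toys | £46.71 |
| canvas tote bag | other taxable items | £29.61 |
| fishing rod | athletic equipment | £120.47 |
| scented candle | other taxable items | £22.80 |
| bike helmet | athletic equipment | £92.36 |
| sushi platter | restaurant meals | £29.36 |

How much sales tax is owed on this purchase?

Burrito bowl £14.68: restaurant meals → 9.25% → £1.36
Dish soap £7.99: other taxable items → 6.5% → £0.52
Scarf £11.58: apparel → 4% → £0.46
Hot soup (large) £5.60: restaurant meals → 9.25% → £0.52
Art supplies kit £46.71: toys → 5.75% → £2.69
Canvas tote bag £29.61: other taxable items → 6.5% → £1.92
Fishing rod £120.47: athletic equipment → 5.25% → £6.32
Scented candle £22.80: other taxable items → 6.5% → £1.48
Bike helmet £92.36: athletic equipment → 5.25% → £4.85
Sushi platter £29.36: restaurant meals → 9.25% → £2.72
Total tax = £1.36 + £0.52 + £0.46 + £0.52 + £2.69 + £1.92 + £6.32 + £1.48 + £4.85 + £2.72 = £22.84

£22.84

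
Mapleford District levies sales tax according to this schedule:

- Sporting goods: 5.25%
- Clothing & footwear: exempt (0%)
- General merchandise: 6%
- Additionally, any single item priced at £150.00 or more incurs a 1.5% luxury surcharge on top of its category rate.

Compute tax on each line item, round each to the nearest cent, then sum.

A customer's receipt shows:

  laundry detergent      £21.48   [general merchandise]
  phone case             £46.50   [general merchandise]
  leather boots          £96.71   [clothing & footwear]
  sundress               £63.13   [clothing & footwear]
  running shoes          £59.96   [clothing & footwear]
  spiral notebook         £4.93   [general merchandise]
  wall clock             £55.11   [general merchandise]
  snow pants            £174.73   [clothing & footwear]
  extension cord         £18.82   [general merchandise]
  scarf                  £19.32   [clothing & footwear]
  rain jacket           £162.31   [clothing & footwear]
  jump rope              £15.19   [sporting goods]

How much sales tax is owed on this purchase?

£14.67

Laundry detergent £21.48: general merchandise → 6% → £1.29
Phone case £46.50: general merchandise → 6% → £2.79
Leather boots £96.71: clothing & footwear → 0% → £0.00
Sundress £63.13: clothing & footwear → 0% → £0.00
Running shoes £59.96: clothing & footwear → 0% → £0.00
Spiral notebook £4.93: general merchandise → 6% → £0.30
Wall clock £55.11: general merchandise → 6% → £3.31
Snow pants £174.73: clothing & footwear → 0% + 1.5% surcharge = 1.5% → £2.62
Extension cord £18.82: general merchandise → 6% → £1.13
Scarf £19.32: clothing & footwear → 0% → £0.00
Rain jacket £162.31: clothing & footwear → 0% + 1.5% surcharge = 1.5% → £2.43
Jump rope £15.19: sporting goods → 5.25% → £0.80
Total tax = £1.29 + £2.79 + £0.30 + £3.31 + £2.62 + £1.13 + £2.43 + £0.80 = £14.67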